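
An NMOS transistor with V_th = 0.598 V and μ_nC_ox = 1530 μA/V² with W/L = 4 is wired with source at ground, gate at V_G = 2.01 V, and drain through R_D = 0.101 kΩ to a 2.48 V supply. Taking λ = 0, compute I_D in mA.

V_GS = V_G = 2.01 V, so V_ov = 2.01 − 0.598 = 1.41 V.
k_n = μ_nC_ox · (W/L) = 6.12 mA/V².
Assume saturation: I_D = ½ k_n V_ov² = 0.5 × 6.12 × 1.41² = 6.1 mA, giving V_DS = V_DD − I_D R_D = 2.48 − 6.1 × 0.101 = 1.86 V.
V_DS = 1.86 V ≥ V_ov = 1.41 V, confirming saturation.

I_D = 6.10 mA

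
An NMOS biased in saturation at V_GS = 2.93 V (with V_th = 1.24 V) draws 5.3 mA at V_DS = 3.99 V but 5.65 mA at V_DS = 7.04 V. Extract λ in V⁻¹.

With V_GS fixed, I_D ∝ (1 + λ V_DS) in saturation, so I_D2/I_D1 = (1 + λ V_DS2)/(1 + λ V_DS1).
5.65/5.3 = 1.066 = (1 + 7.04 λ)/(1 + 3.99 λ).
Solving: λ (I_D1 V_DS2 − I_D2 V_DS1) = I_D2 − I_D1, so λ = (5.65 − 5.3) / (5.3 × 7.04 − 5.65 × 3.99) = 0.35 / 14.8 = 0.0237 V⁻¹.

λ = 0.0237 V⁻¹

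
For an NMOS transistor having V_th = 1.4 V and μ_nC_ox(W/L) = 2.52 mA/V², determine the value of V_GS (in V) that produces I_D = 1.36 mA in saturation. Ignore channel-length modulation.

V_GS = 2.44 V

In saturation I_D = ½ k_n (V_GS − V_th)², so V_GS − V_th = √(2 I_D / k_n) = √(2 × 1.36 / 2.52) = 1.04 V.
V_GS = 1.4 + 1.04 = 2.44 V.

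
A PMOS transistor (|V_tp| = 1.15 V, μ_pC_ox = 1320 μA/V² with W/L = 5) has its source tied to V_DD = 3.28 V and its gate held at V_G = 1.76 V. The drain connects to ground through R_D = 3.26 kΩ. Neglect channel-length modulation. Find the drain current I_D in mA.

V_SG = V_DD − V_G = 3.28 − 1.76 = 1.52 V, so V_ov = 1.52 − 1.15 = 0.37 V.
k_p = μ_pC_ox · (W/L) = 6.6 mA/V².
Assume saturation: I_D = ½ k_p V_ov² = 0.5 × 6.6 × 0.37² = 0.452 mA, giving V_SD = V_DD − I_D R_D = 3.28 − 0.452 × 3.26 = 1.81 V.
V_SD = 1.81 V ≥ V_ov = 0.37 V, confirming saturation.

I_D = 0.452 mA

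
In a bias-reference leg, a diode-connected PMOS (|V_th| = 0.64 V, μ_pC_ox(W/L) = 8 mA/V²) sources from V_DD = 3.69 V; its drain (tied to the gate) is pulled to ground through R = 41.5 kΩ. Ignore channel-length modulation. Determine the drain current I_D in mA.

I_D = 0.0703 mA

With gate tied to drain, V_SG = V_SD ≥ V_SG − |V_th|, so the device is in saturation.
KCL at the drain: ½ k_p (V_SG − |V_th|)² = (V_DD − V_SG)/R.
Let x = V_SG − 0.64. Then 166 x² + x − 3.05 = 0, giving x = 0.133 V (positive root), so V_SG = 0.773 V.
I_D = (V_DD − V_SG)/R = (3.69 − 0.773) / 41.5 = 0.0703 mA.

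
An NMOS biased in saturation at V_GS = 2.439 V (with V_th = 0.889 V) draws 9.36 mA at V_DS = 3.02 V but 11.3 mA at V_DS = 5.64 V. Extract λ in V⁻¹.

λ = 0.104 V⁻¹

With V_GS fixed, I_D ∝ (1 + λ V_DS) in saturation, so I_D2/I_D1 = (1 + λ V_DS2)/(1 + λ V_DS1).
11.3/9.36 = 1.207 = (1 + 5.64 λ)/(1 + 3.02 λ).
Solving: λ (I_D1 V_DS2 − I_D2 V_DS1) = I_D2 − I_D1, so λ = (11.3 − 9.36) / (9.36 × 5.64 − 11.3 × 3.02) = 1.94 / 18.7 = 0.104 V⁻¹.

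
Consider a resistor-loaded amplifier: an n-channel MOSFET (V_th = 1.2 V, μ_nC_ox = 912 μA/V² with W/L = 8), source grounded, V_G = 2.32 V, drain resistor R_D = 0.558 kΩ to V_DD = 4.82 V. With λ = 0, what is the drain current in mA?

I_D = 4.58 mA

V_GS = V_G = 2.32 V, so V_ov = 2.32 − 1.2 = 1.12 V.
k_n = μ_nC_ox · (W/L) = 7.296 mA/V².
Assume saturation: I_D = ½ k_n V_ov² = 0.5 × 7.296 × 1.12² = 4.58 mA, giving V_DS = V_DD − I_D R_D = 4.82 − 4.58 × 0.558 = 2.27 V.
V_DS = 2.27 V ≥ V_ov = 1.12 V, confirming saturation.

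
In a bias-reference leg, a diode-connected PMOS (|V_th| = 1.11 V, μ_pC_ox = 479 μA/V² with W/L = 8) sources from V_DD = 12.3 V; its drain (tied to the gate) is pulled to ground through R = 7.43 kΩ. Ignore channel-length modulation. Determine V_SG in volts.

With gate tied to drain, V_SG = V_SD ≥ V_SG − |V_th|, so the device is in saturation.
k_p = μ_pC_ox · (W/L) = 3.832 mA/V².
KCL at the drain: ½ k_p (V_SG − |V_th|)² = (V_DD − V_SG)/R.
Let x = V_SG − 1.11. Then 14.2 x² + x − 11.19 = 0, giving x = 0.852 V (positive root), so V_SG = 1.96 V.
I_D = (V_DD − V_SG)/R = (12.3 − 1.96) / 7.43 = 1.39 mA.

V_SG = 1.96 V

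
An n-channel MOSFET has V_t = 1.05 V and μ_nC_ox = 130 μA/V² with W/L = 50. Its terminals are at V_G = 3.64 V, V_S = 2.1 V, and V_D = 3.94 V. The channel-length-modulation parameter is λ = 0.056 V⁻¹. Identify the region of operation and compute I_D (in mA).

V_GS = V_G − V_S = 3.64 − 2.1 = 1.54 V; V_DS = V_D − V_S = 3.94 − 2.1 = 1.84 V.
k_n = μ_nC_ox · (W/L) = 6.5 mA/V².
V_ov = V_GS − V_t = 1.54 − 1.05 = 0.49 V.
Since V_DS = 1.84 V ≥ V_ov = 0.49 V, the device is in saturation.
I_D = ½ k_n V_ov² (1 + λ V_DS) = 0.5 × 6.5 × 0.49² × (1 + 0.056 × 1.84) = 0.861 mA.

Saturation; I_D = 0.861 mA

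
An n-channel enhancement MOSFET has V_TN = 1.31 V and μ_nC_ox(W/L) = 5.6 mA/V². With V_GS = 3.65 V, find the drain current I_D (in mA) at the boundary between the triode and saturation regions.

I_D = 15.3 mA

At the boundary V_DS = V_ov = V_GS − V_TN = 3.65 − 1.31 = 2.34 V.
I_D = ½ k_n V_ov² = 0.5 × 5.6 × 2.34² = 15.3 mA.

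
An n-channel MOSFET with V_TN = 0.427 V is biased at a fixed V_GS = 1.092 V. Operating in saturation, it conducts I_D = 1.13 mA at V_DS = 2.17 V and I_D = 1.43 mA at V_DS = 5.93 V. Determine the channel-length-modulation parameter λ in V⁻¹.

λ = 0.0834 V⁻¹

With V_GS fixed, I_D ∝ (1 + λ V_DS) in saturation, so I_D2/I_D1 = (1 + λ V_DS2)/(1 + λ V_DS1).
1.43/1.13 = 1.265 = (1 + 5.93 λ)/(1 + 2.17 λ).
Solving: λ (I_D1 V_DS2 − I_D2 V_DS1) = I_D2 − I_D1, so λ = (1.43 − 1.13) / (1.13 × 5.93 − 1.43 × 2.17) = 0.3 / 3.6 = 0.0834 V⁻¹.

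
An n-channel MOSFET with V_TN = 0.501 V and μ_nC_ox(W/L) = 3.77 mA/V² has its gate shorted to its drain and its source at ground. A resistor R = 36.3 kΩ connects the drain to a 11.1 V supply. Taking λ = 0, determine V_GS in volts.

With gate tied to drain, V_GS = V_DS ≥ V_GS − V_TN, so the device is in saturation.
KCL at the drain: ½ k_n (V_GS − V_TN)² = (V_DD − V_GS)/R.
Let x = V_GS − 0.501. Then 68.4 x² + x − 10.6 = 0, giving x = 0.386 V (positive root), so V_GS = 0.887 V.
I_D = (V_DD − V_GS)/R = (11.1 − 0.887) / 36.3 = 0.281 mA.

V_GS = 0.887 V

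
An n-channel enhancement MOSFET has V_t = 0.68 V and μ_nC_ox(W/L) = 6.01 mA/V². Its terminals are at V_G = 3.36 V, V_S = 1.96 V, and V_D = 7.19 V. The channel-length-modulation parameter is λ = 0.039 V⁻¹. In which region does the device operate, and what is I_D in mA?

V_GS = V_G − V_S = 3.36 − 1.96 = 1.4 V; V_DS = V_D − V_S = 7.19 − 1.96 = 5.23 V.
V_ov = V_GS − V_t = 1.4 − 0.68 = 0.72 V.
Since V_DS = 5.23 V ≥ V_ov = 0.72 V, the device is in saturation.
I_D = ½ k_n V_ov² (1 + λ V_DS) = 0.5 × 6.01 × 0.72² × (1 + 0.039 × 5.23) = 1.88 mA.

Saturation; I_D = 1.88 mA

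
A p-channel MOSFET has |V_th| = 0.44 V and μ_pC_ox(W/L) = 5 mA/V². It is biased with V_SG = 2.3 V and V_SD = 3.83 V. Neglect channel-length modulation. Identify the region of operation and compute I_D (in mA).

Saturation; I_D = 8.65 mA

V_ov = V_SG − |V_th| = 2.3 − 0.44 = 1.86 V.
Since V_SD = 3.83 V ≥ V_ov = 1.86 V, the device is in saturation.
I_D = ½ k_p V_ov² = 0.5 × 5 × 1.86² = 8.65 mA.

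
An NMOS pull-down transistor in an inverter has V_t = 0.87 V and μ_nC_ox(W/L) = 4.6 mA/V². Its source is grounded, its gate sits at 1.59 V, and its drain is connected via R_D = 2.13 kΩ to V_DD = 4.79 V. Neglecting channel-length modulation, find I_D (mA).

V_GS = V_G = 1.59 V, so V_ov = 1.59 − 0.87 = 0.72 V.
Assume saturation: I_D = ½ k_n V_ov² = 0.5 × 4.6 × 0.72² = 1.19 mA, giving V_DS = V_DD − I_D R_D = 4.79 − 1.19 × 2.13 = 2.25 V.
V_DS = 2.25 V ≥ V_ov = 0.72 V, confirming saturation.

I_D = 1.19 mA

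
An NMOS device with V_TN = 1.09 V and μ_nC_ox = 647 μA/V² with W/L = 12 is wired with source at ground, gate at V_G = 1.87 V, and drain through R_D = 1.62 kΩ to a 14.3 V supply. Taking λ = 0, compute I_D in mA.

I_D = 2.36 mA

V_GS = V_G = 1.87 V, so V_ov = 1.87 − 1.09 = 0.78 V.
k_n = μ_nC_ox · (W/L) = 7.764 mA/V².
Assume saturation: I_D = ½ k_n V_ov² = 0.5 × 7.764 × 0.78² = 2.36 mA, giving V_DS = V_DD − I_D R_D = 14.3 − 2.36 × 1.62 = 10.5 V.
V_DS = 10.5 V ≥ V_ov = 0.78 V, confirming saturation.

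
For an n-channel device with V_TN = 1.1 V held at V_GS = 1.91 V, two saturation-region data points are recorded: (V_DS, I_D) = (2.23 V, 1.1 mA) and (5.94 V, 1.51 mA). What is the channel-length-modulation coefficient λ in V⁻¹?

With V_GS fixed, I_D ∝ (1 + λ V_DS) in saturation, so I_D2/I_D1 = (1 + λ V_DS2)/(1 + λ V_DS1).
1.51/1.1 = 1.373 = (1 + 5.94 λ)/(1 + 2.23 λ).
Solving: λ (I_D1 V_DS2 − I_D2 V_DS1) = I_D2 − I_D1, so λ = (1.51 − 1.1) / (1.1 × 5.94 − 1.51 × 2.23) = 0.41 / 3.17 = 0.129 V⁻¹.

λ = 0.129 V⁻¹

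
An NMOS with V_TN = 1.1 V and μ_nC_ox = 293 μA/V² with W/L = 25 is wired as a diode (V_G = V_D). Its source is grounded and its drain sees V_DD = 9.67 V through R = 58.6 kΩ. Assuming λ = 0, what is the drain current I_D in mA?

I_D = 0.143 mA

With gate tied to drain, V_GS = V_DS ≥ V_GS − V_TN, so the device is in saturation.
k_n = μ_nC_ox · (W/L) = 7.325 mA/V².
KCL at the drain: ½ k_n (V_GS − V_TN)² = (V_DD − V_GS)/R.
Let x = V_GS − 1.1. Then 215 x² + x − 8.57 = 0, giving x = 0.198 V (positive root), so V_GS = 1.3 V.
I_D = (V_DD − V_GS)/R = (9.67 − 1.3) / 58.6 = 0.143 mA.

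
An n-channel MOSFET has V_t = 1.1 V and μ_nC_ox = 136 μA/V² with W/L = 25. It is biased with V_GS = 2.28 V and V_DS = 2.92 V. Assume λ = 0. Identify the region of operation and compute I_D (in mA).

k_n = μ_nC_ox · (W/L) = 3.4 mA/V².
V_ov = V_GS − V_t = 2.28 − 1.1 = 1.18 V.
Since V_DS = 2.92 V ≥ V_ov = 1.18 V, the device is in saturation.
I_D = ½ k_n V_ov² = 0.5 × 3.4 × 1.18² = 2.37 mA.

Saturation; I_D = 2.37 mA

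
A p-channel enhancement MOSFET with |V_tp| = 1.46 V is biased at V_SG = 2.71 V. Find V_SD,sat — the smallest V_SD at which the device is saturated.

V_SD,sat = 1.25 V

The boundary between triode and saturation is V_SD = V_SG − |V_tp| = V_ov.
V_ov = 2.71 − 1.46 = 1.25 V.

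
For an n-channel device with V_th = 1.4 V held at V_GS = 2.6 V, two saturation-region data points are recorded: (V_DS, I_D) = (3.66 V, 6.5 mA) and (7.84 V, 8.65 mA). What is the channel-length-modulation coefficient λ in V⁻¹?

λ = 0.111 V⁻¹

With V_GS fixed, I_D ∝ (1 + λ V_DS) in saturation, so I_D2/I_D1 = (1 + λ V_DS2)/(1 + λ V_DS1).
8.65/6.5 = 1.331 = (1 + 7.84 λ)/(1 + 3.66 λ).
Solving: λ (I_D1 V_DS2 − I_D2 V_DS1) = I_D2 − I_D1, so λ = (8.65 − 6.5) / (6.5 × 7.84 − 8.65 × 3.66) = 2.15 / 19.3 = 0.111 V⁻¹.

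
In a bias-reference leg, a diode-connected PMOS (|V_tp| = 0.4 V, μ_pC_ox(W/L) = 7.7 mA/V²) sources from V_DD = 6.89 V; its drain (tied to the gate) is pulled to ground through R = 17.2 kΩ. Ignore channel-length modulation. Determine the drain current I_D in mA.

I_D = 0.360 mA

With gate tied to drain, V_SG = V_SD ≥ V_SG − |V_tp|, so the device is in saturation.
KCL at the drain: ½ k_p (V_SG − |V_tp|)² = (V_DD − V_SG)/R.
Let x = V_SG − 0.4. Then 66.2 x² + x − 6.49 = 0, giving x = 0.306 V (positive root), so V_SG = 0.706 V.
I_D = (V_DD − V_SG)/R = (6.89 − 0.706) / 17.2 = 0.36 mA.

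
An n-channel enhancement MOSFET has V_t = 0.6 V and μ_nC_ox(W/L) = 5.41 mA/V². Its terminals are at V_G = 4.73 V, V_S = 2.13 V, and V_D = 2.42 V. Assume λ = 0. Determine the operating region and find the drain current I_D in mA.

V_GS = V_G − V_S = 4.73 − 2.13 = 2.6 V; V_DS = V_D − V_S = 2.42 − 2.13 = 0.29 V.
V_ov = V_GS − V_t = 2.6 − 0.6 = 2 V.
Since V_DS = 0.29 V < V_ov = 2 V, the device is in the triode region.
I_D = k_n [V_ov · V_DS − ½ V_DS²] = 5.41 × [2 × 0.29 − 0.5 × 0.29²] = 2.91 mA.

Triode; I_D = 2.91 mA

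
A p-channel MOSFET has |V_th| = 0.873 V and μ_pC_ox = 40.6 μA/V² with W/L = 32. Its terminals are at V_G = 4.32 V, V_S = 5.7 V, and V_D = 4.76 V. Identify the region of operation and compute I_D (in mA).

Saturation; I_D = 0.167 mA

V_SG = V_S − V_G = 5.7 − 4.32 = 1.38 V; V_SD = V_S − V_D = 5.7 − 4.76 = 0.94 V.
k_p = μ_pC_ox · (W/L) = 1.299 mA/V².
V_ov = V_SG − |V_th| = 1.38 − 0.873 = 0.507 V.
Since V_SD = 0.94 V ≥ V_ov = 0.507 V, the device is in saturation.
I_D = ½ k_p V_ov² = 0.5 × 1.299 × 0.507² = 0.167 mA.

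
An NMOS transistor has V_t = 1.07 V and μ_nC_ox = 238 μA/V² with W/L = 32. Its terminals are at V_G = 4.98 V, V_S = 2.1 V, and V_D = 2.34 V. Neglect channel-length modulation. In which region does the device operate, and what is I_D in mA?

V_GS = V_G − V_S = 4.98 − 2.1 = 2.88 V; V_DS = V_D − V_S = 2.34 − 2.1 = 0.24 V.
k_n = μ_nC_ox · (W/L) = 7.616 mA/V².
V_ov = V_GS − V_t = 2.88 − 1.07 = 1.81 V.
Since V_DS = 0.24 V < V_ov = 1.81 V, the device is in the triode region.
I_D = k_n [V_ov · V_DS − ½ V_DS²] = 7.616 × [1.81 × 0.24 − 0.5 × 0.24²] = 3.09 mA.

Triode; I_D = 3.09 mA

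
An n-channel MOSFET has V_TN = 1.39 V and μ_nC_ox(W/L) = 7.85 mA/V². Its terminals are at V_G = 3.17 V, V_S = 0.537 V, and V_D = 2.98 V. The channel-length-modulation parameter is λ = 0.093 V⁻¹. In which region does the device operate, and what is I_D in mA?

V_GS = V_G − V_S = 3.17 − 0.537 = 2.63 V; V_DS = V_D − V_S = 2.98 − 0.537 = 2.44 V.
V_ov = V_GS − V_TN = 2.63 − 1.39 = 1.24 V.
Since V_DS = 2.44 V ≥ V_ov = 1.24 V, the device is in saturation.
I_D = ½ k_n V_ov² (1 + λ V_DS) = 0.5 × 7.85 × 1.24² × (1 + 0.093 × 2.44) = 7.44 mA.

Saturation; I_D = 7.44 mA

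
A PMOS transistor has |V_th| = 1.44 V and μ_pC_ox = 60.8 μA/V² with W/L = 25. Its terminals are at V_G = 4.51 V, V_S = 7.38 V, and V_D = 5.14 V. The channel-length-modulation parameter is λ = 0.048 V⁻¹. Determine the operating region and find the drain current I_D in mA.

V_SG = V_S − V_G = 7.38 − 4.51 = 2.87 V; V_SD = V_S − V_D = 7.38 − 5.14 = 2.24 V.
k_p = μ_pC_ox · (W/L) = 1.52 mA/V².
V_ov = V_SG − |V_th| = 2.87 − 1.44 = 1.43 V.
Since V_SD = 2.24 V ≥ V_ov = 1.43 V, the device is in saturation.
I_D = ½ k_p V_ov² (1 + λ V_SD) = 0.5 × 1.52 × 1.43² × (1 + 0.048 × 2.24) = 1.72 mA.

Saturation; I_D = 1.72 mA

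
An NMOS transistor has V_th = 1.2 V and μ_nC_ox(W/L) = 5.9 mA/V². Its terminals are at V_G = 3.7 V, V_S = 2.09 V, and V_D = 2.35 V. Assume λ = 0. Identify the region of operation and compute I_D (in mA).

V_GS = V_G − V_S = 3.7 − 2.09 = 1.61 V; V_DS = V_D − V_S = 2.35 − 2.09 = 0.26 V.
V_ov = V_GS − V_th = 1.61 − 1.2 = 0.41 V.
Since V_DS = 0.26 V < V_ov = 0.41 V, the device is in the triode region.
I_D = k_n [V_ov · V_DS − ½ V_DS²] = 5.9 × [0.41 × 0.26 − 0.5 × 0.26²] = 0.43 mA.

Triode; I_D = 0.430 mA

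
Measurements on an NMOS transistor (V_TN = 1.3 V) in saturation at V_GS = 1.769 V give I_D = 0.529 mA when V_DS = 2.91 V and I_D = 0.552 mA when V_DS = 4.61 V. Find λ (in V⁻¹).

λ = 0.0276 V⁻¹

With V_GS fixed, I_D ∝ (1 + λ V_DS) in saturation, so I_D2/I_D1 = (1 + λ V_DS2)/(1 + λ V_DS1).
0.552/0.529 = 1.043 = (1 + 4.61 λ)/(1 + 2.91 λ).
Solving: λ (I_D1 V_DS2 − I_D2 V_DS1) = I_D2 − I_D1, so λ = (0.552 − 0.529) / (0.529 × 4.61 − 0.552 × 2.91) = 0.023 / 0.832 = 0.0276 V⁻¹.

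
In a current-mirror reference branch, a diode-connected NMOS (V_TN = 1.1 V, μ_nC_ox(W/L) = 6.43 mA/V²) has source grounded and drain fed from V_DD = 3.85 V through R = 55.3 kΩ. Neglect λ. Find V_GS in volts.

V_GS = 1.22 V

With gate tied to drain, V_GS = V_DS ≥ V_GS − V_TN, so the device is in saturation.
KCL at the drain: ½ k_n (V_GS − V_TN)² = (V_DD − V_GS)/R.
Let x = V_GS − 1.1. Then 178 x² + x − 2.75 = 0, giving x = 0.122 V (positive root), so V_GS = 1.22 V.
I_D = (V_DD − V_GS)/R = (3.85 − 1.22) / 55.3 = 0.0475 mA.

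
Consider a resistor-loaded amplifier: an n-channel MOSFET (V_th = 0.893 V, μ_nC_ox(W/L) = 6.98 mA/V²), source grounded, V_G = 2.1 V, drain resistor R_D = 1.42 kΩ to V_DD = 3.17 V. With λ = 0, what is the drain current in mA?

I_D = 2.04 mA

V_GS = V_G = 2.1 V, so V_ov = 2.1 − 0.893 = 1.21 V.
Assume saturation: I_D = ½ k_n V_ov² = 0.5 × 6.98 × 1.21² = 5.08 mA, giving V_DS = V_DD − I_D R_D = 3.17 − 5.08 × 1.42 = -4.05 V.
But -4.05 V < V_ov = 1.21 V, so the device is actually in triode.
In triode I_D = k_n[V_ov V_DS − ½ V_DS²] and I_D = (V_DD − V_DS)/R_D. Equating: 4.96 V_DS² − 12.96 V_DS + 3.17 = 0, giving V_DS = 0.273 V (the root below V_ov).
I_D = (3.17 − 0.273) / 1.42 = 2.04 mA.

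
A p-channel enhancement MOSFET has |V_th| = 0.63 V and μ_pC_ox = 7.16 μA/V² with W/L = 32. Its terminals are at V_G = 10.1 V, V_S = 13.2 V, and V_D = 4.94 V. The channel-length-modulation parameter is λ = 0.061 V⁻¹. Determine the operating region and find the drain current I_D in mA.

V_SG = V_S − V_G = 13.2 − 10.1 = 3.1 V; V_SD = V_S − V_D = 13.2 − 4.94 = 8.26 V.
k_p = μ_pC_ox · (W/L) = 0.2291 mA/V².
V_ov = V_SG − |V_th| = 3.1 − 0.63 = 2.47 V.
Since V_SD = 8.26 V ≥ V_ov = 2.47 V, the device is in saturation.
I_D = ½ k_p V_ov² (1 + λ V_SD) = 0.5 × 0.2291 × 2.47² × (1 + 0.061 × 8.26) = 1.05 mA.

Saturation; I_D = 1.05 mA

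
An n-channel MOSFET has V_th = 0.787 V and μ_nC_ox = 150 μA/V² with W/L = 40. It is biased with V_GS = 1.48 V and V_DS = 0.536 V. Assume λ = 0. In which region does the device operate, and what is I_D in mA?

Triode; I_D = 1.37 mA

k_n = μ_nC_ox · (W/L) = 6 mA/V².
V_ov = V_GS − V_th = 1.48 − 0.787 = 0.693 V.
Since V_DS = 0.536 V < V_ov = 0.693 V, the device is in the triode region.
I_D = k_n [V_ov · V_DS − ½ V_DS²] = 6 × [0.693 × 0.536 − 0.5 × 0.536²] = 1.37 mA.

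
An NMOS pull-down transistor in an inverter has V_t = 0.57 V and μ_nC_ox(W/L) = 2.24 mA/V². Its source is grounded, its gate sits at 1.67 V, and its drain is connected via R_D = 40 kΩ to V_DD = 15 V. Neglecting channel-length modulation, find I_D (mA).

I_D = 0.371 mA

V_GS = V_G = 1.67 V, so V_ov = 1.67 − 0.57 = 1.1 V.
Assume saturation: I_D = ½ k_n V_ov² = 0.5 × 2.24 × 1.1² = 1.36 mA, giving V_DS = V_DD − I_D R_D = 15 − 1.36 × 40 = -39.2 V.
But -39.2 V < V_ov = 1.1 V, so the device is actually in triode.
In triode I_D = k_n[V_ov V_DS − ½ V_DS²] and I_D = (V_DD − V_DS)/R_D. Equating: 44.8 V_DS² − 99.56 V_DS + 15 = 0, giving V_DS = 0.163 V (the root below V_ov).
I_D = (15 − 0.163) / 40 = 0.371 mA.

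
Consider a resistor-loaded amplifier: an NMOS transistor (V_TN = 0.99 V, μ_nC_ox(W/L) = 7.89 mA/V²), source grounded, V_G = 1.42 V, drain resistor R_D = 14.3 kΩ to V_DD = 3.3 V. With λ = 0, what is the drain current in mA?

I_D = 0.226 mA

V_GS = V_G = 1.42 V, so V_ov = 1.42 − 0.99 = 0.43 V.
Assume saturation: I_D = ½ k_n V_ov² = 0.5 × 7.89 × 0.43² = 0.729 mA, giving V_DS = V_DD − I_D R_D = 3.3 − 0.729 × 14.3 = -7.13 V.
But -7.13 V < V_ov = 0.43 V, so the device is actually in triode.
In triode I_D = k_n[V_ov V_DS − ½ V_DS²] and I_D = (V_DD − V_DS)/R_D. Equating: 56.4 V_DS² − 49.52 V_DS + 3.3 = 0, giving V_DS = 0.0727 V (the root below V_ov).
I_D = (3.3 − 0.0727) / 14.3 = 0.226 mA.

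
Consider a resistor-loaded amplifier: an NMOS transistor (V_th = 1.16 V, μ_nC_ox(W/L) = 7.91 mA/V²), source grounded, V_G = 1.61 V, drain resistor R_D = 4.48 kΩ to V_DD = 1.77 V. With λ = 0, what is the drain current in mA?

I_D = 0.368 mA

V_GS = V_G = 1.61 V, so V_ov = 1.61 − 1.16 = 0.45 V.
Assume saturation: I_D = ½ k_n V_ov² = 0.5 × 7.91 × 0.45² = 0.801 mA, giving V_DS = V_DD − I_D R_D = 1.77 − 0.801 × 4.48 = -1.82 V.
But -1.82 V < V_ov = 0.45 V, so the device is actually in triode.
In triode I_D = k_n[V_ov V_DS − ½ V_DS²] and I_D = (V_DD − V_DS)/R_D. Equating: 17.7 V_DS² − 16.95 V_DS + 1.77 = 0, giving V_DS = 0.119 V (the root below V_ov).
I_D = (1.77 − 0.119) / 4.48 = 0.368 mA.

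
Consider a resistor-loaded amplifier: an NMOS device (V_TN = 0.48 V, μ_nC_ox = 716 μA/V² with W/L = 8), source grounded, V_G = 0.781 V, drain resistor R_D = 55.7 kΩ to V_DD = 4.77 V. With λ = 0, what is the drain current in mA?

V_GS = V_G = 0.781 V, so V_ov = 0.781 − 0.48 = 0.301 V.
k_n = μ_nC_ox · (W/L) = 5.728 mA/V².
Assume saturation: I_D = ½ k_n V_ov² = 0.5 × 5.728 × 0.301² = 0.259 mA, giving V_DS = V_DD − I_D R_D = 4.77 − 0.259 × 55.7 = -9.68 V.
But -9.68 V < V_ov = 0.301 V, so the device is actually in triode.
In triode I_D = k_n[V_ov V_DS − ½ V_DS²] and I_D = (V_DD − V_DS)/R_D. Equating: 160 V_DS² − 97.03 V_DS + 4.77 = 0, giving V_DS = 0.0539 V (the root below V_ov).
I_D = (4.77 − 0.0539) / 55.7 = 0.0847 mA.

I_D = 0.0847 mA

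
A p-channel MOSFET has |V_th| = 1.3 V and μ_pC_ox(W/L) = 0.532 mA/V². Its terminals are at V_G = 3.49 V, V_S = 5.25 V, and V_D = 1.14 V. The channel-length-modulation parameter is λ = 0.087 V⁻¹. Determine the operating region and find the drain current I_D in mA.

V_SG = V_S − V_G = 5.25 − 3.49 = 1.76 V; V_SD = V_S − V_D = 5.25 − 1.14 = 4.11 V.
V_ov = V_SG − |V_th| = 1.76 − 1.3 = 0.46 V.
Since V_SD = 4.11 V ≥ V_ov = 0.46 V, the device is in saturation.
I_D = ½ k_p V_ov² (1 + λ V_SD) = 0.5 × 0.532 × 0.46² × (1 + 0.087 × 4.11) = 0.0764 mA.

Saturation; I_D = 0.0764 mA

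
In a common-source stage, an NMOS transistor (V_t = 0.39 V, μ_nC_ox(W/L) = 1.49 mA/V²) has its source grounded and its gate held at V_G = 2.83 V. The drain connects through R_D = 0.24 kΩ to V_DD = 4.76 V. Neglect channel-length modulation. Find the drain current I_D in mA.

V_GS = V_G = 2.83 V, so V_ov = 2.83 − 0.39 = 2.44 V.
Assume saturation: I_D = ½ k_n V_ov² = 0.5 × 1.49 × 2.44² = 4.44 mA, giving V_DS = V_DD − I_D R_D = 4.76 − 4.44 × 0.24 = 3.7 V.
V_DS = 3.7 V ≥ V_ov = 2.44 V, confirming saturation.

I_D = 4.44 mA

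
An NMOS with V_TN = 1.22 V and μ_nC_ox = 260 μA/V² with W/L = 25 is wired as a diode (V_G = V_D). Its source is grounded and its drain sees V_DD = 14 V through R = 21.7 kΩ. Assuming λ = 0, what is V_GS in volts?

V_GS = 1.64 V

With gate tied to drain, V_GS = V_DS ≥ V_GS − V_TN, so the device is in saturation.
k_n = μ_nC_ox · (W/L) = 6.5 mA/V².
KCL at the drain: ½ k_n (V_GS − V_TN)² = (V_DD − V_GS)/R.
Let x = V_GS − 1.22. Then 70.5 x² + x − 12.78 = 0, giving x = 0.419 V (positive root), so V_GS = 1.64 V.
I_D = (V_DD − V_GS)/R = (14 − 1.64) / 21.7 = 0.57 mA.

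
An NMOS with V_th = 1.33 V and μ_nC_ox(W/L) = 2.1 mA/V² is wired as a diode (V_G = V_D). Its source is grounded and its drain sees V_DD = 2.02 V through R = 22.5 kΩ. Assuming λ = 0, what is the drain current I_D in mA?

With gate tied to drain, V_GS = V_DS ≥ V_GS − V_th, so the device is in saturation.
KCL at the drain: ½ k_n (V_GS − V_th)² = (V_DD − V_GS)/R.
Let x = V_GS − 1.33. Then 23.6 x² + x − 0.69 = 0, giving x = 0.151 V (positive root), so V_GS = 1.48 V.
I_D = (V_DD − V_GS)/R = (2.02 − 1.48) / 22.5 = 0.024 mA.

I_D = 0.0240 mA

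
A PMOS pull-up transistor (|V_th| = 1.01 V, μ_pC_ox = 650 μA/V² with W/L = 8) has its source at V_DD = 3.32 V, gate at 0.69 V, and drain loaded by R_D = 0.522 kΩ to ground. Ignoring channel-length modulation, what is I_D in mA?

I_D = 4.90 mA

V_SG = V_DD − V_G = 3.32 − 0.69 = 2.63 V, so V_ov = 2.63 − 1.01 = 1.62 V.
k_p = μ_pC_ox · (W/L) = 5.2 mA/V².
Assume saturation: I_D = ½ k_p V_ov² = 0.5 × 5.2 × 1.62² = 6.82 mA, giving V_SD = V_DD − I_D R_D = 3.32 − 6.82 × 0.522 = -0.242 V.
But -0.242 V < V_ov = 1.62 V, so the device is actually in triode.
In triode I_D = k_p[V_ov V_SD − ½ V_SD²] and I_D = (V_DD − V_SD)/R_D. Equating: 1.36 V_SD² − 5.397 V_SD + 3.32 = 0, giving V_SD = 0.761 V (the root below V_ov).
I_D = (3.32 − 0.761) / 0.522 = 4.9 mA.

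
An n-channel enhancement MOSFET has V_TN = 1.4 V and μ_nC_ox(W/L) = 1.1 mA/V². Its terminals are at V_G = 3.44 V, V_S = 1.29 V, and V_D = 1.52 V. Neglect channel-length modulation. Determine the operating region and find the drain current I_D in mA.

Triode; I_D = 0.161 mA

V_GS = V_G − V_S = 3.44 − 1.29 = 2.15 V; V_DS = V_D − V_S = 1.52 − 1.29 = 0.23 V.
V_ov = V_GS − V_TN = 2.15 − 1.4 = 0.75 V.
Since V_DS = 0.23 V < V_ov = 0.75 V, the device is in the triode region.
I_D = k_n [V_ov · V_DS − ½ V_DS²] = 1.1 × [0.75 × 0.23 − 0.5 × 0.23²] = 0.161 mA.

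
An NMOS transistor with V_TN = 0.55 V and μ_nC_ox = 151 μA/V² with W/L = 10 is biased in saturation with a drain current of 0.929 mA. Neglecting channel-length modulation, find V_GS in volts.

V_GS = 1.66 V

k_n = μ_nC_ox · (W/L) = 1.51 mA/V².
In saturation I_D = ½ k_n (V_GS − V_TN)², so V_GS − V_TN = √(2 I_D / k_n) = √(2 × 0.929 / 1.51) = 1.11 V.
V_GS = 0.55 + 1.11 = 1.66 V.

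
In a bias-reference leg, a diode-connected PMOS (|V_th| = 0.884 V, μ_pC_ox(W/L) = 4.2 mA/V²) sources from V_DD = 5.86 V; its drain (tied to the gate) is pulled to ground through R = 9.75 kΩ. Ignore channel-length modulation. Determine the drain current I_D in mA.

With gate tied to drain, V_SG = V_SD ≥ V_SG − |V_th|, so the device is in saturation.
KCL at the drain: ½ k_p (V_SG − |V_th|)² = (V_DD − V_SG)/R.
Let x = V_SG − 0.884. Then 20.5 x² + x − 4.976 = 0, giving x = 0.469 V (positive root), so V_SG = 1.35 V.
I_D = (V_DD − V_SG)/R = (5.86 − 1.35) / 9.75 = 0.462 mA.

I_D = 0.462 mA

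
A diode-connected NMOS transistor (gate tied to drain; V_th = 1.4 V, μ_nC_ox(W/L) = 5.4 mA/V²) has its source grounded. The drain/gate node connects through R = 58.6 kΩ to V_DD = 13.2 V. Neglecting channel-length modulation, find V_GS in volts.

With gate tied to drain, V_GS = V_DS ≥ V_GS − V_th, so the device is in saturation.
KCL at the drain: ½ k_n (V_GS − V_th)² = (V_DD − V_GS)/R.
Let x = V_GS − 1.4. Then 158 x² + x − 11.8 = 0, giving x = 0.27 V (positive root), so V_GS = 1.67 V.
I_D = (V_DD − V_GS)/R = (13.2 − 1.67) / 58.6 = 0.197 mA.

V_GS = 1.67 V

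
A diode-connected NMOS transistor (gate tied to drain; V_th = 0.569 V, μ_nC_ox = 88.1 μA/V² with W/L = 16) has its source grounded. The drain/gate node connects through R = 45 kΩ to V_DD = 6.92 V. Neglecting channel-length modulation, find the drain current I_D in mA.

With gate tied to drain, V_GS = V_DS ≥ V_GS − V_th, so the device is in saturation.
k_n = μ_nC_ox · (W/L) = 1.41 mA/V².
KCL at the drain: ½ k_n (V_GS − V_th)² = (V_DD − V_GS)/R.
Let x = V_GS − 0.569. Then 31.7 x² + x − 6.351 = 0, giving x = 0.432 V (positive root), so V_GS = 1 V.
I_D = (V_DD − V_GS)/R = (6.92 − 1) / 45 = 0.132 mA.

I_D = 0.132 mA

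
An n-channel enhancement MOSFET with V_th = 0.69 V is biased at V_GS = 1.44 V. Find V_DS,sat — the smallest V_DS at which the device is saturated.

The boundary between triode and saturation is V_DS = V_GS − V_th = V_ov.
V_ov = 1.44 − 0.69 = 0.75 V.

V_DS,sat = 0.750 V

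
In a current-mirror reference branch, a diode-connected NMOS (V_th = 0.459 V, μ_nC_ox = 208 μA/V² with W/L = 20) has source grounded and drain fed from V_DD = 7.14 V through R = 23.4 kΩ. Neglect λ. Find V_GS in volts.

With gate tied to drain, V_GS = V_DS ≥ V_GS − V_th, so the device is in saturation.
k_n = μ_nC_ox · (W/L) = 4.16 mA/V².
KCL at the drain: ½ k_n (V_GS − V_th)² = (V_DD − V_GS)/R.
Let x = V_GS − 0.459. Then 48.7 x² + x − 6.681 = 0, giving x = 0.36 V (positive root), so V_GS = 0.819 V.
I_D = (V_DD − V_GS)/R = (7.14 − 0.819) / 23.4 = 0.27 mA.

V_GS = 0.819 V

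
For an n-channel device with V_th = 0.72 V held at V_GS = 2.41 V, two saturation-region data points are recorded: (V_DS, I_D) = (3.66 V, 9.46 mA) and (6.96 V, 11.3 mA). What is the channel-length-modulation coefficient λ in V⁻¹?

λ = 0.0752 V⁻¹

With V_GS fixed, I_D ∝ (1 + λ V_DS) in saturation, so I_D2/I_D1 = (1 + λ V_DS2)/(1 + λ V_DS1).
11.3/9.46 = 1.195 = (1 + 6.96 λ)/(1 + 3.66 λ).
Solving: λ (I_D1 V_DS2 − I_D2 V_DS1) = I_D2 − I_D1, so λ = (11.3 − 9.46) / (9.46 × 6.96 − 11.3 × 3.66) = 1.84 / 24.5 = 0.0752 V⁻¹.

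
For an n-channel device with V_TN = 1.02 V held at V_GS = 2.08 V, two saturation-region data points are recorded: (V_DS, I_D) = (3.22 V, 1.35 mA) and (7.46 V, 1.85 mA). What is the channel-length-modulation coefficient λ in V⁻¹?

With V_GS fixed, I_D ∝ (1 + λ V_DS) in saturation, so I_D2/I_D1 = (1 + λ V_DS2)/(1 + λ V_DS1).
1.85/1.35 = 1.37 = (1 + 7.46 λ)/(1 + 3.22 λ).
Solving: λ (I_D1 V_DS2 − I_D2 V_DS1) = I_D2 − I_D1, so λ = (1.85 − 1.35) / (1.35 × 7.46 − 1.85 × 3.22) = 0.5 / 4.11 = 0.122 V⁻¹.

λ = 0.122 V⁻¹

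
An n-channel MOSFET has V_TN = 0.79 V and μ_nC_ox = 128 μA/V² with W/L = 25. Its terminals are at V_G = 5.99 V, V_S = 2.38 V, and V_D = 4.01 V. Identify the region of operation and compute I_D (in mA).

Triode; I_D = 10.5 mA

V_GS = V_G − V_S = 5.99 − 2.38 = 3.61 V; V_DS = V_D − V_S = 4.01 − 2.38 = 1.63 V.
k_n = μ_nC_ox · (W/L) = 3.2 mA/V².
V_ov = V_GS − V_TN = 3.61 − 0.79 = 2.82 V.
Since V_DS = 1.63 V < V_ov = 2.82 V, the device is in the triode region.
I_D = k_n [V_ov · V_DS − ½ V_DS²] = 3.2 × [2.82 × 1.63 − 0.5 × 1.63²] = 10.5 mA.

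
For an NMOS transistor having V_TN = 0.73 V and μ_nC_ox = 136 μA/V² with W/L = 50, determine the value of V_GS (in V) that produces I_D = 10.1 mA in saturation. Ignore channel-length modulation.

k_n = μ_nC_ox · (W/L) = 6.8 mA/V².
In saturation I_D = ½ k_n (V_GS − V_TN)², so V_GS − V_TN = √(2 I_D / k_n) = √(2 × 10.1 / 6.8) = 1.72 V.
V_GS = 0.73 + 1.72 = 2.45 V.

V_GS = 2.45 V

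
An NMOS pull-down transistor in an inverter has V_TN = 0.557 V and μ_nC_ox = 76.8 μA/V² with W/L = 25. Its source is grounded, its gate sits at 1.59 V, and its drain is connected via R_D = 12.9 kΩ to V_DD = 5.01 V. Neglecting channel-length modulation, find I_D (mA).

I_D = 0.372 mA

V_GS = V_G = 1.59 V, so V_ov = 1.59 − 0.557 = 1.03 V.
k_n = μ_nC_ox · (W/L) = 1.92 mA/V².
Assume saturation: I_D = ½ k_n V_ov² = 0.5 × 1.92 × 1.03² = 1.02 mA, giving V_DS = V_DD − I_D R_D = 5.01 − 1.02 × 12.9 = -8.2 V.
But -8.2 V < V_ov = 1.03 V, so the device is actually in triode.
In triode I_D = k_n[V_ov V_DS − ½ V_DS²] and I_D = (V_DD − V_DS)/R_D. Equating: 12.4 V_DS² − 26.59 V_DS + 5.01 = 0, giving V_DS = 0.209 V (the root below V_ov).
I_D = (5.01 − 0.209) / 12.9 = 0.372 mA.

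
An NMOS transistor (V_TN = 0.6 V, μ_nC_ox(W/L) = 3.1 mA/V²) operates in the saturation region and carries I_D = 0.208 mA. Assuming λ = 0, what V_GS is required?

In saturation I_D = ½ k_n (V_GS − V_TN)², so V_GS − V_TN = √(2 I_D / k_n) = √(2 × 0.208 / 3.1) = 0.366 V.
V_GS = 0.6 + 0.366 = 0.966 V.

V_GS = 0.966 V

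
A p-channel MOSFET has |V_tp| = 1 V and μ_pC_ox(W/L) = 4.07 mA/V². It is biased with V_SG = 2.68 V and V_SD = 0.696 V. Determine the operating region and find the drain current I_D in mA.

Triode; I_D = 3.77 mA

V_ov = V_SG − |V_tp| = 2.68 − 1 = 1.68 V.
Since V_SD = 0.696 V < V_ov = 1.68 V, the device is in the triode region.
I_D = k_p [V_ov · V_SD − ½ V_SD²] = 4.07 × [1.68 × 0.696 − 0.5 × 0.696²] = 3.77 mA.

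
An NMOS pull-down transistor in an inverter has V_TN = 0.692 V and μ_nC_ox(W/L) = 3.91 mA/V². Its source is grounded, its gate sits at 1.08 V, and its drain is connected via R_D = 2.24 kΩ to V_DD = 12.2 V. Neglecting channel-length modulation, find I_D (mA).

I_D = 0.294 mA

V_GS = V_G = 1.08 V, so V_ov = 1.08 − 0.692 = 0.388 V.
Assume saturation: I_D = ½ k_n V_ov² = 0.5 × 3.91 × 0.388² = 0.294 mA, giving V_DS = V_DD − I_D R_D = 12.2 − 0.294 × 2.24 = 11.5 V.
V_DS = 11.5 V ≥ V_ov = 0.388 V, confirming saturation.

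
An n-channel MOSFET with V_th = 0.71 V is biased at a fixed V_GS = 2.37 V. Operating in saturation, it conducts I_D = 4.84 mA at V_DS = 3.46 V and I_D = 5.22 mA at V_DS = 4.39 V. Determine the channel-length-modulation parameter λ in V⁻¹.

With V_GS fixed, I_D ∝ (1 + λ V_DS) in saturation, so I_D2/I_D1 = (1 + λ V_DS2)/(1 + λ V_DS1).
5.22/4.84 = 1.079 = (1 + 4.39 λ)/(1 + 3.46 λ).
Solving: λ (I_D1 V_DS2 − I_D2 V_DS1) = I_D2 − I_D1, so λ = (5.22 − 4.84) / (4.84 × 4.39 − 5.22 × 3.46) = 0.38 / 3.19 = 0.119 V⁻¹.

λ = 0.119 V⁻¹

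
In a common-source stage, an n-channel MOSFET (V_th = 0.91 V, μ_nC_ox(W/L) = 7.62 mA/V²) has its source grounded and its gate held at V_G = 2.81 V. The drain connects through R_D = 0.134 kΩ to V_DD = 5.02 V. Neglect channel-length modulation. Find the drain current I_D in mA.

V_GS = V_G = 2.81 V, so V_ov = 2.81 − 0.91 = 1.9 V.
Assume saturation: I_D = ½ k_n V_ov² = 0.5 × 7.62 × 1.9² = 13.8 mA, giving V_DS = V_DD − I_D R_D = 5.02 − 13.8 × 0.134 = 3.18 V.
V_DS = 3.18 V ≥ V_ov = 1.9 V, confirming saturation.

I_D = 13.8 mA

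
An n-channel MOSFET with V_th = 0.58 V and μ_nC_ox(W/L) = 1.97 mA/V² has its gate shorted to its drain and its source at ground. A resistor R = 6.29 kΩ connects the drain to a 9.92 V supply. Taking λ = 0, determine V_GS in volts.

With gate tied to drain, V_GS = V_DS ≥ V_GS − V_th, so the device is in saturation.
KCL at the drain: ½ k_n (V_GS − V_th)² = (V_DD − V_GS)/R.
Let x = V_GS − 0.58. Then 6.2 x² + x − 9.34 = 0, giving x = 1.15 V (positive root), so V_GS = 1.73 V.
I_D = (V_DD − V_GS)/R = (9.92 − 1.73) / 6.29 = 1.3 mA.

V_GS = 1.73 V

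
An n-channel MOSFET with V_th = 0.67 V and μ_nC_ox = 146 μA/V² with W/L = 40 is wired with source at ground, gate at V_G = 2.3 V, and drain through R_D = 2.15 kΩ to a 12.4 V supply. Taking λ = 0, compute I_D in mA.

V_GS = V_G = 2.3 V, so V_ov = 2.3 − 0.67 = 1.63 V.
k_n = μ_nC_ox · (W/L) = 5.84 mA/V².
Assume saturation: I_D = ½ k_n V_ov² = 0.5 × 5.84 × 1.63² = 7.76 mA, giving V_DS = V_DD − I_D R_D = 12.4 − 7.76 × 2.15 = -4.28 V.
But -4.28 V < V_ov = 1.63 V, so the device is actually in triode.
In triode I_D = k_n[V_ov V_DS − ½ V_DS²] and I_D = (V_DD − V_DS)/R_D. Equating: 6.28 V_DS² − 21.47 V_DS + 12.4 = 0, giving V_DS = 0.736 V (the root below V_ov).
I_D = (12.4 − 0.736) / 2.15 = 5.43 mA.

I_D = 5.43 mA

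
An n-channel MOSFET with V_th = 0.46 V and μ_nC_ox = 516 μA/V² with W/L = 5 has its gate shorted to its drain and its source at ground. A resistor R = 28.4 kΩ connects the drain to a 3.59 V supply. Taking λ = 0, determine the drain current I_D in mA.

With gate tied to drain, V_GS = V_DS ≥ V_GS − V_th, so the device is in saturation.
k_n = μ_nC_ox · (W/L) = 2.58 mA/V².
KCL at the drain: ½ k_n (V_GS − V_th)² = (V_DD − V_GS)/R.
Let x = V_GS − 0.46. Then 36.6 x² + x − 3.13 = 0, giving x = 0.279 V (positive root), so V_GS = 0.739 V.
I_D = (V_DD − V_GS)/R = (3.59 − 0.739) / 28.4 = 0.1 mA.

I_D = 0.100 mA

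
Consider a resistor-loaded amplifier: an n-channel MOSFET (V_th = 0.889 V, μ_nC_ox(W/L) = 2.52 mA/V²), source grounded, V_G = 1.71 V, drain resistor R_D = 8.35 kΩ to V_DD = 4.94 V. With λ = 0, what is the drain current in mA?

V_GS = V_G = 1.71 V, so V_ov = 1.71 − 0.889 = 0.821 V.
Assume saturation: I_D = ½ k_n V_ov² = 0.5 × 2.52 × 0.821² = 0.849 mA, giving V_DS = V_DD − I_D R_D = 4.94 − 0.849 × 8.35 = -2.15 V.
But -2.15 V < V_ov = 0.821 V, so the device is actually in triode.
In triode I_D = k_n[V_ov V_DS − ½ V_DS²] and I_D = (V_DD − V_DS)/R_D. Equating: 10.5 V_DS² − 18.28 V_DS + 4.94 = 0, giving V_DS = 0.335 V (the root below V_ov).
I_D = (4.94 − 0.335) / 8.35 = 0.552 mA.

I_D = 0.552 mA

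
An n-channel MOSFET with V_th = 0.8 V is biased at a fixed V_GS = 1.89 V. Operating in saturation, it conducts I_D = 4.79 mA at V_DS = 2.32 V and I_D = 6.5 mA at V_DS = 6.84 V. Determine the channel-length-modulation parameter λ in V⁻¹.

λ = 0.0967 V⁻¹

With V_GS fixed, I_D ∝ (1 + λ V_DS) in saturation, so I_D2/I_D1 = (1 + λ V_DS2)/(1 + λ V_DS1).
6.5/4.79 = 1.357 = (1 + 6.84 λ)/(1 + 2.32 λ).
Solving: λ (I_D1 V_DS2 − I_D2 V_DS1) = I_D2 − I_D1, so λ = (6.5 − 4.79) / (4.79 × 6.84 − 6.5 × 2.32) = 1.71 / 17.7 = 0.0967 V⁻¹.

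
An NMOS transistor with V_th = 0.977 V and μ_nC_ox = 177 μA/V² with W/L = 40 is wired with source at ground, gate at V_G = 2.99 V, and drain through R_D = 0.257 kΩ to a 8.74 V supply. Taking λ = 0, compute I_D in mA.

I_D = 14.3 mA

V_GS = V_G = 2.99 V, so V_ov = 2.99 − 0.977 = 2.01 V.
k_n = μ_nC_ox · (W/L) = 7.08 mA/V².
Assume saturation: I_D = ½ k_n V_ov² = 0.5 × 7.08 × 2.01² = 14.3 mA, giving V_DS = V_DD − I_D R_D = 8.74 − 14.3 × 0.257 = 5.05 V.
V_DS = 5.05 V ≥ V_ov = 2.01 V, confirming saturation.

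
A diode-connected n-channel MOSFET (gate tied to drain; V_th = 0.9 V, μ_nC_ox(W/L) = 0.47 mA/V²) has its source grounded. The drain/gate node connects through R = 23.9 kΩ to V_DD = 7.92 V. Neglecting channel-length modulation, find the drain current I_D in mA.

I_D = 0.251 mA

With gate tied to drain, V_GS = V_DS ≥ V_GS − V_th, so the device is in saturation.
KCL at the drain: ½ k_n (V_GS − V_th)² = (V_DD − V_GS)/R.
Let x = V_GS − 0.9. Then 5.62 x² + x − 7.02 = 0, giving x = 1.03 V (positive root), so V_GS = 1.93 V.
I_D = (V_DD − V_GS)/R = (7.92 − 1.93) / 23.9 = 0.251 mA.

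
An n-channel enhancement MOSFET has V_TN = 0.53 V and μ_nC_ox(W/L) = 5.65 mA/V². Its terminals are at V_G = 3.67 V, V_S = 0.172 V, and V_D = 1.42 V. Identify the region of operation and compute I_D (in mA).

Triode; I_D = 16.5 mA

V_GS = V_G − V_S = 3.67 − 0.172 = 3.5 V; V_DS = V_D − V_S = 1.42 − 0.172 = 1.25 V.
V_ov = V_GS − V_TN = 3.5 − 0.53 = 2.97 V.
Since V_DS = 1.25 V < V_ov = 2.97 V, the device is in the triode region.
I_D = k_n [V_ov · V_DS − ½ V_DS²] = 5.65 × [2.97 × 1.25 − 0.5 × 1.25²] = 16.5 mA.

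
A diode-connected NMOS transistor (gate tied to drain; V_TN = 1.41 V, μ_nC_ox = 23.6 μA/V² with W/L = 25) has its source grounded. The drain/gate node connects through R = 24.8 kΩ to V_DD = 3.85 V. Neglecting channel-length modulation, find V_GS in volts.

With gate tied to drain, V_GS = V_DS ≥ V_GS − V_TN, so the device is in saturation.
k_n = μ_nC_ox · (W/L) = 0.59 mA/V².
KCL at the drain: ½ k_n (V_GS − V_TN)² = (V_DD − V_GS)/R.
Let x = V_GS − 1.41. Then 7.32 x² + x − 2.44 = 0, giving x = 0.513 V (positive root), so V_GS = 1.92 V.
I_D = (V_DD − V_GS)/R = (3.85 − 1.92) / 24.8 = 0.0777 mA.

V_GS = 1.92 V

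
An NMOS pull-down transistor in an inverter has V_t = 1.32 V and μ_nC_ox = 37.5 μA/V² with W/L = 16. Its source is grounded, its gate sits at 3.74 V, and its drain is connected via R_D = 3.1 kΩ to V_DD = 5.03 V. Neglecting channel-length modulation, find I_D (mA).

V_GS = V_G = 3.74 V, so V_ov = 3.74 − 1.32 = 2.42 V.
k_n = μ_nC_ox · (W/L) = 0.6 mA/V².
Assume saturation: I_D = ½ k_n V_ov² = 0.5 × 0.6 × 2.42² = 1.76 mA, giving V_DS = V_DD − I_D R_D = 5.03 − 1.76 × 3.1 = -0.416 V.
But -0.416 V < V_ov = 2.42 V, so the device is actually in triode.
In triode I_D = k_n[V_ov V_DS − ½ V_DS²] and I_D = (V_DD − V_DS)/R_D. Equating: 0.93 V_DS² − 5.501 V_DS + 5.03 = 0, giving V_DS = 1.13 V (the root below V_ov).
I_D = (5.03 − 1.13) / 3.1 = 1.26 mA.

I_D = 1.26 mA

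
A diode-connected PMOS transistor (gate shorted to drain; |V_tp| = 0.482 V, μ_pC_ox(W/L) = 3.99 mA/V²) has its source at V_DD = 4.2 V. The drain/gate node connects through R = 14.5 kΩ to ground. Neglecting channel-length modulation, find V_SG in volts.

With gate tied to drain, V_SG = V_SD ≥ V_SG − |V_tp|, so the device is in saturation.
KCL at the drain: ½ k_p (V_SG − |V_tp|)² = (V_DD − V_SG)/R.
Let x = V_SG − 0.482. Then 28.9 x² + x − 3.718 = 0, giving x = 0.342 V (positive root), so V_SG = 0.824 V.
I_D = (V_DD − V_SG)/R = (4.2 − 0.824) / 14.5 = 0.233 mA.

V_SG = 0.824 V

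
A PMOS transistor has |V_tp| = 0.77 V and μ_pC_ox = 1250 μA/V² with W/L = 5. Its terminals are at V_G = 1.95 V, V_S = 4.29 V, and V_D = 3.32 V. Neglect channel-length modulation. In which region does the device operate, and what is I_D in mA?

V_SG = V_S − V_G = 4.29 − 1.95 = 2.34 V; V_SD = V_S − V_D = 4.29 − 3.32 = 0.97 V.
k_p = μ_pC_ox · (W/L) = 6.25 mA/V².
V_ov = V_SG − |V_tp| = 2.34 − 0.77 = 1.57 V.
Since V_SD = 0.97 V < V_ov = 1.57 V, the device is in the triode region.
I_D = k_p [V_ov · V_SD − ½ V_SD²] = 6.25 × [1.57 × 0.97 − 0.5 × 0.97²] = 6.58 mA.

Triode; I_D = 6.58 mA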